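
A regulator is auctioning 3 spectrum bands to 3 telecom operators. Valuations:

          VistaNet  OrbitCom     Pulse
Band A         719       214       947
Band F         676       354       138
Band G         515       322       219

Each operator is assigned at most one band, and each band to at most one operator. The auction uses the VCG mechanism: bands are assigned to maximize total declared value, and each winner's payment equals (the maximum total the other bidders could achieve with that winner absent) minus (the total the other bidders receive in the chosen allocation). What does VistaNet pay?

VistaNet pays $32M.

Efficient allocation: VistaNet→Band F ($676M), OrbitCom→Band G ($322M), Pulse→Band A ($947M); total welfare W = $1945M.
VistaNet receives Band F at value $676M, so the others get W − 676 = $1269M.
Without VistaNet: best allocation of the remaining 2 bidders over all 3 bands is OrbitCom→Band F ($354M), Pulse→Band A ($947M), total $1301M.
VCG payment = (others' best without VistaNet) − (others' welfare with VistaNet) = 1301 − 1269 = $32M.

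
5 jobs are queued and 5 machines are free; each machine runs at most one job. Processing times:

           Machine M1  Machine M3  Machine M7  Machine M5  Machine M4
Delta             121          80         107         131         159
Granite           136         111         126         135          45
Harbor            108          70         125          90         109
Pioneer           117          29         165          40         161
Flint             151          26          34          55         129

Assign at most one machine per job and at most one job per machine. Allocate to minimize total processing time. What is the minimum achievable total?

Minimum total: 307 min

Optimal: Delta→Machine M3 (80 min), Granite→Machine M4 (45 min), Harbor→Machine M1 (108 min), Pioneer→Machine M5 (40 min), Flint→Machine M7 (34 min) — total 80+45+108+40+34 = 307 min.
Next-best assignment: Delta→Machine M1, Granite→Machine M4, Harbor→Machine M3, Pioneer→Machine M5, Flint→Machine M7 = 310 min.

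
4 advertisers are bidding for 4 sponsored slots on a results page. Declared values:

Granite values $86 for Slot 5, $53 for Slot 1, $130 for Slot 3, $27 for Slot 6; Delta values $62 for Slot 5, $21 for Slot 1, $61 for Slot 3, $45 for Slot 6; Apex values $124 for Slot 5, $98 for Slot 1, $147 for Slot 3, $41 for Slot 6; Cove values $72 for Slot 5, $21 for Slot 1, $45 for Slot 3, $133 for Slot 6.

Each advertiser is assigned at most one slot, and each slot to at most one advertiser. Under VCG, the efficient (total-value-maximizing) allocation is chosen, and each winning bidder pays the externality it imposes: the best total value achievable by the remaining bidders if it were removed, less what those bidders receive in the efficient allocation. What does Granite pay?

Efficient allocation: Granite→Slot 3 ($130), Delta→Slot 5 ($62), Apex→Slot 1 ($98), Cove→Slot 6 ($133); total welfare W = $423.
Granite receives Slot 3 at value $130, so the others get W − 130 = $293.
Without Granite: best allocation of the remaining 3 bidders over all 4 slots is Delta→Slot 5 ($62), Apex→Slot 3 ($147), Cove→Slot 6 ($133), total $342.
VCG payment = (others' best without Granite) − (others' welfare with Granite) = 342 − 293 = $49.

Granite pays $49.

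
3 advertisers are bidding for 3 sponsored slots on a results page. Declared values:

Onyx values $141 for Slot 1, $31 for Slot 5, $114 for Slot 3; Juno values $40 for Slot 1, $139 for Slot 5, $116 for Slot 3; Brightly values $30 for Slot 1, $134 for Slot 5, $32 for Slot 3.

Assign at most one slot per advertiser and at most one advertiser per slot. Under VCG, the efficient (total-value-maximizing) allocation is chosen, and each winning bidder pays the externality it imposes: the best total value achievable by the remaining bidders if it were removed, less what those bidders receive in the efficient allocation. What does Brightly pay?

Efficient allocation: Onyx→Slot 1 ($141), Juno→Slot 3 ($116), Brightly→Slot 5 ($134); total welfare W = $391.
Brightly receives Slot 5 at value $134, so the others get W − 134 = $257.
Without Brightly: best allocation of the remaining 2 bidders over all 3 slots is Onyx→Slot 1 ($141), Juno→Slot 5 ($139), total $280.
VCG payment = (others' best without Brightly) − (others' welfare with Brightly) = 280 − 257 = $23.

Brightly pays $23.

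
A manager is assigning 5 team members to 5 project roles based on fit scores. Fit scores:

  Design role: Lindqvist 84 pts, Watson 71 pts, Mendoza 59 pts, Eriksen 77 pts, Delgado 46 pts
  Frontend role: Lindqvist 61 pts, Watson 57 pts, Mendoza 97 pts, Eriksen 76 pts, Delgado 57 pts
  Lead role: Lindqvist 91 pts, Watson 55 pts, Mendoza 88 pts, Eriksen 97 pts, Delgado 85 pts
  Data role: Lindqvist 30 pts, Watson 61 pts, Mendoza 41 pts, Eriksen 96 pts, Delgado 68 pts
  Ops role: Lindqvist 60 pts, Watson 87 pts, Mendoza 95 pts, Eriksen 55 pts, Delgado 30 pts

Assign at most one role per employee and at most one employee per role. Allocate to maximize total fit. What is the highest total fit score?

Maximum total: 449 pts

Optimal: Lindqvist→Design role (84 pts), Watson→Ops role (87 pts), Mendoza→Frontend role (97 pts), Eriksen→Data role (96 pts), Delgado→Lead role (85 pts) — total 84+87+97+96+85 = 449 pts.
Column-greedy (each role in turn goes to its best remaining employee) gives 433 pts, worse by 16.
Swapping Lindqvist↔Eriksen (Lindqvist→Data role 30 pts, Eriksen→Design role 77 pts) loses 73.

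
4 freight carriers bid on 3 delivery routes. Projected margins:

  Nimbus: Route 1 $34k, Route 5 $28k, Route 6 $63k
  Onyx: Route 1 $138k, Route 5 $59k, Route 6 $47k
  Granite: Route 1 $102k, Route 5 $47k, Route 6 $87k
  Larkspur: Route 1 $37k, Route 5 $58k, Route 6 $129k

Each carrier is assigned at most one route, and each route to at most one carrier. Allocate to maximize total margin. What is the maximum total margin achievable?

Optimal: Onyx→Route 1 ($138k), Granite→Route 5 ($47k), Larkspur→Route 6 ($129k) — total 138+47+129 = $314k.
Next-best assignment: Onyx→Route 1, Nimbus→Route 5, Larkspur→Route 6 = $295k.
No other one-to-one assignment exceeds $314k.

Max total: $314k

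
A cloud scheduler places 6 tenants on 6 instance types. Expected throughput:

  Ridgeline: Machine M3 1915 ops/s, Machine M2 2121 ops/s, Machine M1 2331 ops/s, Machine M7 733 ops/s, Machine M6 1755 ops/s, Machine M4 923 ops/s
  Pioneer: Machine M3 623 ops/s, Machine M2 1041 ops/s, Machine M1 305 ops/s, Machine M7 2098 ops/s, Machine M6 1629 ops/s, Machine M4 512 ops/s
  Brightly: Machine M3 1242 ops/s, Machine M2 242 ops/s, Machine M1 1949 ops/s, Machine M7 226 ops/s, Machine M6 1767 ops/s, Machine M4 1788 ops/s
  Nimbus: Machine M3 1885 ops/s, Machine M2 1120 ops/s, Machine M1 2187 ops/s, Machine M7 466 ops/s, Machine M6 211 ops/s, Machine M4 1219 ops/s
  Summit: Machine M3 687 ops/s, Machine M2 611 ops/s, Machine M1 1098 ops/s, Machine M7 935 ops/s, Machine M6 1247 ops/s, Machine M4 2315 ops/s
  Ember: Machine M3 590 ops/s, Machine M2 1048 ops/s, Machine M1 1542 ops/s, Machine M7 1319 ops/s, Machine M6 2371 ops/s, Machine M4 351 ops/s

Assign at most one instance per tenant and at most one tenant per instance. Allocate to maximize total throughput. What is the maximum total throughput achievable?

Optimal: Ridgeline→Machine M2 (2121 ops/s), Pioneer→Machine M7 (2098 ops/s), Brightly→Machine M1 (1949 ops/s), Nimbus→Machine M3 (1885 ops/s), Summit→Machine M4 (2315 ops/s), Ember→Machine M6 (2371 ops/s) — total 2121+2098+1949+1885+2315+2371 = 12739 ops/s.
Max-entry greedy (repeatedly take the single best remaining cell) gives 11242 ops/s, worse by 1497.
No other one-to-one assignment exceeds 12739 ops/s.

Maximum total: 12739 ops/s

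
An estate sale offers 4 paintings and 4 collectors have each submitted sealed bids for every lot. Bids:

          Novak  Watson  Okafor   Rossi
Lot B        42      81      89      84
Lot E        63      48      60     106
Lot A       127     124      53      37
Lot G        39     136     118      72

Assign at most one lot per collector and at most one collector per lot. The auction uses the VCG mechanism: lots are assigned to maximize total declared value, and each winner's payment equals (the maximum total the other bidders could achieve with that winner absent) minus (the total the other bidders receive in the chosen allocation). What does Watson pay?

Watson pays $29.

Efficient allocation: Novak→Lot A ($127), Watson→Lot G ($136), Okafor→Lot B ($89), Rossi→Lot E ($106); total welfare W = $458.
Watson receives Lot G at value $136, so the others get W − 136 = $322.
Without Watson: best allocation of the remaining 3 bidders over all 4 lots is Novak→Lot A ($127), Okafor→Lot G ($118), Rossi→Lot E ($106), total $351.
VCG payment = (others' best without Watson) − (others' welfare with Watson) = 351 − 322 = $29.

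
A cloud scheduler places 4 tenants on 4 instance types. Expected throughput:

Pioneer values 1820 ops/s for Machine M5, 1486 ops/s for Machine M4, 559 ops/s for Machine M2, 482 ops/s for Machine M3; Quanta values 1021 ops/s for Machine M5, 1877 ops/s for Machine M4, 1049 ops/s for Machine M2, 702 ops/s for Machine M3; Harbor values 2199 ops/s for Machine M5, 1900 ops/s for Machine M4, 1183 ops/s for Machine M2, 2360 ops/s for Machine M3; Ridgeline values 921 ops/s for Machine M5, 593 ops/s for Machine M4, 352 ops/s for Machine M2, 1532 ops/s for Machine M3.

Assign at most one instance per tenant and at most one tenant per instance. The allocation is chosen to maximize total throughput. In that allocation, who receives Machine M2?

Harbor receives Machine M2.

This is the linear assignment problem.
Optimal: Pioneer→Machine M5 (1820 ops/s), Quanta→Machine M4 (1877 ops/s), Harbor→Machine M2 (1183 ops/s), Ridgeline→Machine M3 (1532 ops/s) — total 1820+1877+1183+1532 = 6412 ops/s.
Max-entry greedy (repeatedly take the single best remaining cell) gives 6409 ops/s, worse by 3.
Next-best assignment: Pioneer→Machine M5, Quanta→Machine M4, Harbor→Machine M3, Ridgeline→Machine M2 = 6409 ops/s.
No other one-to-one assignment exceeds 6412 ops/s.
Harbor's own top instance is Machine M3 (2360 ops/s), but forcing Harbor→Machine M3 and reassigning the rest optimally gives only 6409 ops/s — worse by 3.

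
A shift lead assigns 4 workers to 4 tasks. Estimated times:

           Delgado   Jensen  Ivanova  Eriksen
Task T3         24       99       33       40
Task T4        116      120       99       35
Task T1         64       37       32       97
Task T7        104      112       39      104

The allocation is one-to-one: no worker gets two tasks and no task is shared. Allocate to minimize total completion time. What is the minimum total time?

This is the linear assignment problem.
Optimal: Delgado→Task T3 (24 min), Jensen→Task T1 (37 min), Ivanova→Task T7 (39 min), Eriksen→Task T4 (35 min) — total 24+37+39+35 = 135 min.
Column-greedy (each task in turn goes to its cheapest remaining worker) gives 203 min, worse by 68.
Every other assignment is strictly worse.

Min total: 135 min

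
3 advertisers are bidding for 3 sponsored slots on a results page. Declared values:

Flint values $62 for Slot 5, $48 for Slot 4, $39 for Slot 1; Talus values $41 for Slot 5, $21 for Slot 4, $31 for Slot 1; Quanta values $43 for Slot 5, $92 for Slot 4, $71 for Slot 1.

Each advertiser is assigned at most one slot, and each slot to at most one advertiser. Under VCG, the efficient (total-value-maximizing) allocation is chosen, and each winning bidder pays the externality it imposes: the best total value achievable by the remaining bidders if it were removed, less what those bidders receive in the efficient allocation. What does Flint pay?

Flint pays $10.

Efficient allocation: Flint→Slot 5 ($62), Talus→Slot 1 ($31), Quanta→Slot 4 ($92); total welfare W = $185.
Flint receives Slot 5 at value $62, so the others get W − 62 = $123.
Without Flint: best allocation of the remaining 2 bidders over all 3 slots is Talus→Slot 5 ($41), Quanta→Slot 4 ($92), total $133.
VCG payment = (others' best without Flint) − (others' welfare with Flint) = 133 − 123 = $10.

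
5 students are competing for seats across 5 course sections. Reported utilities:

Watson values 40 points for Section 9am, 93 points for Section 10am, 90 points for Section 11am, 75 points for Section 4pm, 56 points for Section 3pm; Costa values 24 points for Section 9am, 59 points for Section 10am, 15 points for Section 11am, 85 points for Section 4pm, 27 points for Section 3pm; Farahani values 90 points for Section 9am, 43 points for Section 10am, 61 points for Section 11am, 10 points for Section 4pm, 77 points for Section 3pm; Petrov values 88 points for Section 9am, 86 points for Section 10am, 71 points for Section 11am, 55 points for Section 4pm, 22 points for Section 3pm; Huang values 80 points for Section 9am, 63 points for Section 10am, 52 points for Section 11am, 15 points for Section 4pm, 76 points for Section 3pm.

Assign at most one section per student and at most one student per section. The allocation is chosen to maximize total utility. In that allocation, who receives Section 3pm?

Huang receives Section 3pm.

Optimal: Watson→Section 11am (90 points), Costa→Section 4pm (85 points), Farahani→Section 9am (90 points), Petrov→Section 10am (86 points), Huang→Section 3pm (76 points) — total 90+85+90+86+76 = 427 points.
Max-entry greedy (repeatedly take the single best remaining cell) gives 415 points, worse by 12.
Huang's own top section is Section 9am (80 points), but forcing Huang→Section 9am and reassigning the rest optimally gives only 418 points — worse by 9.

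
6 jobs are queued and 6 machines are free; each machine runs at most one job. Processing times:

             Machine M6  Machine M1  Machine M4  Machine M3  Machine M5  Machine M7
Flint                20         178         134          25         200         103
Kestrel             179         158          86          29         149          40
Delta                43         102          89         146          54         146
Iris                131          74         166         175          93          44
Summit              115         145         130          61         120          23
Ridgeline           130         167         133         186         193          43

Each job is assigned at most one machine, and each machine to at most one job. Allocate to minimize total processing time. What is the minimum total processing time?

Minimum total: 333 min

This is the linear assignment problem.
Optimal: Flint→Machine M6 (20 min), Kestrel→Machine M3 (29 min), Delta→Machine M5 (54 min), Iris→Machine M1 (74 min), Summit→Machine M7 (23 min), Ridgeline→Machine M4 (133 min) — total 20+29+54+74+23+133 = 333 min.
Column-greedy (each machine in turn goes to its cheapest remaining job) gives 338 min, worse by 5.
Every other assignment is strictly worse.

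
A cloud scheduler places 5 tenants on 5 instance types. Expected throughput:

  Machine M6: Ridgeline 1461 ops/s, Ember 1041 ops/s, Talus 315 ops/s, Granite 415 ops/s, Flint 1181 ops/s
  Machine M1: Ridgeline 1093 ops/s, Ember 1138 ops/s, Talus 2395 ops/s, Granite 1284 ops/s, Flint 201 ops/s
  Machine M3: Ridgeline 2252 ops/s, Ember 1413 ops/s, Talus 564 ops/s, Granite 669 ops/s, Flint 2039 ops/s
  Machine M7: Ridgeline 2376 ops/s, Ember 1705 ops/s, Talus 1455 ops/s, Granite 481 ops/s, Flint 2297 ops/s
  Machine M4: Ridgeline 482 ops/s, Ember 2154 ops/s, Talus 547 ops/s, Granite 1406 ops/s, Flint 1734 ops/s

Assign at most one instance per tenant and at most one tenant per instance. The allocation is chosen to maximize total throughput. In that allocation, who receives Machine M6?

Granite receives Machine M6.

This is a one-to-one assignment (maximum-weight bipartite matching).
Optimal: Ridgeline→Machine M3 (2252 ops/s), Ember→Machine M4 (2154 ops/s), Talus→Machine M1 (2395 ops/s), Granite→Machine M6 (415 ops/s), Flint→Machine M7 (2297 ops/s) — total 2252+2154+2395+415+2297 = 9513 ops/s.
Column-greedy (each instance in turn goes to its best remaining tenant) gives 9006 ops/s, worse by 507.
Swapping Granite↔Flint (Granite→Machine M7 481 ops/s, Flint→Machine M6 1181 ops/s) loses 1050.
Every other assignment is strictly worse.
Granite's own top instance is Machine M4 (1406 ops/s), but forcing Granite→Machine M4 and reassigning the rest optimally gives only 9391 ops/s — worse by 122.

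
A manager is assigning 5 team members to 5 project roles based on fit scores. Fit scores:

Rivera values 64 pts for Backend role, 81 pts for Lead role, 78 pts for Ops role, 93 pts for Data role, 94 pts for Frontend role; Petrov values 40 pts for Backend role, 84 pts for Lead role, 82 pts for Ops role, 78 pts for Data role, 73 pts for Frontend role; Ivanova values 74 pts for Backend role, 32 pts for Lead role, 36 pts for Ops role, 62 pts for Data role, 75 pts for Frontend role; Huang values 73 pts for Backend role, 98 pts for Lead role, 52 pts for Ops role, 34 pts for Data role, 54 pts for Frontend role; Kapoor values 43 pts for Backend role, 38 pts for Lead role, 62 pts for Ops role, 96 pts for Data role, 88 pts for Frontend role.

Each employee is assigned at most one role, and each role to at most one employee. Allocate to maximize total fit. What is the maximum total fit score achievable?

Max total: 444 pts

This is a one-to-one assignment (maximum-weight bipartite matching).
Optimal: Rivera→Frontend role (94 pts), Petrov→Ops role (82 pts), Ivanova→Backend role (74 pts), Huang→Lead role (98 pts), Kapoor→Data role (96 pts) — total 94+82+74+98+96 = 444 pts.
Row-greedy (each employee in turn takes its best remaining role) gives 400 pts, worse by 44.
Checked against all permutations: 444 pts is optimal.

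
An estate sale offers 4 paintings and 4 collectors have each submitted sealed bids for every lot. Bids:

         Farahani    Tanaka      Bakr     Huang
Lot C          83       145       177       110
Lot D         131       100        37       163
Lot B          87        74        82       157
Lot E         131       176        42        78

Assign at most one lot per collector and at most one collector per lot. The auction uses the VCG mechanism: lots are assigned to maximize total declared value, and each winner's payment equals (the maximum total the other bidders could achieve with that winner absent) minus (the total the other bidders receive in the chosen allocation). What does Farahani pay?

Farahani pays $6.

Efficient allocation: Farahani→Lot D ($131), Tanaka→Lot E ($176), Bakr→Lot C ($177), Huang→Lot B ($157); total welfare W = $641.
Farahani receives Lot D at value $131, so the others get W − 131 = $510.
Without Farahani: best allocation of the remaining 3 bidders over all 4 lots is Tanaka→Lot E ($176), Bakr→Lot C ($177), Huang→Lot D ($163), total $516.
VCG payment = (others' best without Farahani) − (others' welfare with Farahani) = 516 − 510 = $6.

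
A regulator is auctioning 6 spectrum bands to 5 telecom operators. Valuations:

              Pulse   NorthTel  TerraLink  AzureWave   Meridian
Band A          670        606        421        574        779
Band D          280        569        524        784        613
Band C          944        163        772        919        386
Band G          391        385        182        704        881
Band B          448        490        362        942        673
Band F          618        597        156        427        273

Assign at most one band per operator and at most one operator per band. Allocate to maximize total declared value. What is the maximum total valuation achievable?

Optimal: Pulse→Band C ($944M), NorthTel→Band A ($606M), TerraLink→Band D ($524M), AzureWave→Band B ($942M), Meridian→Band G ($881M) — total 944+606+524+942+881 = $3897M.
Column-greedy (each band in turn goes to its best remaining operator) gives $3254M, worse by 643.
Next-best assignment: Pulse→Band C, NorthTel→Band F, TerraLink→Band D, AzureWave→Band B, Meridian→Band G = $3888M.

Max total: $3897M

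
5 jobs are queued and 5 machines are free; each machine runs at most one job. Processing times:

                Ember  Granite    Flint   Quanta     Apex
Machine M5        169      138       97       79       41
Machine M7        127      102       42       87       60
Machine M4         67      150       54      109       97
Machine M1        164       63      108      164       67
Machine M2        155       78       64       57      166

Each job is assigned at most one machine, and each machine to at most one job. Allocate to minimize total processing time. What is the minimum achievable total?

This is the linear assignment problem.
Optimal: Ember→Machine M4 (67 min), Granite→Machine M1 (63 min), Flint→Machine M7 (42 min), Quanta→Machine M2 (57 min), Apex→Machine M5 (41 min) — total 67+63+42+57+41 = 270 min.
Swapping Granite↔Flint (Granite→Machine M7 102 min, Flint→Machine M1 108 min) adds 105.

Minimum total: 270 min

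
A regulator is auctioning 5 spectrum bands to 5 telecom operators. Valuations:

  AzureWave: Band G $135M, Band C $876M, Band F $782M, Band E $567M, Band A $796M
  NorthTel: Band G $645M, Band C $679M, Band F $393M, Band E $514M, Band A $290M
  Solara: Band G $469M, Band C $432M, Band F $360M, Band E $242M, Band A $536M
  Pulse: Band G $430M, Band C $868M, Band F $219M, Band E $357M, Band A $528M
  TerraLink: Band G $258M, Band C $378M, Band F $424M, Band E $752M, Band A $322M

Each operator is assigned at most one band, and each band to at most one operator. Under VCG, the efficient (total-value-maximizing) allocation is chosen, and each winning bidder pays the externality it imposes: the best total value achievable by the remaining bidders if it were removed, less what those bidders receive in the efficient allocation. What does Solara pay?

Solara pays $14M.

Efficient allocation: AzureWave→Band F ($782M), NorthTel→Band G ($645M), Solara→Band A ($536M), Pulse→Band C ($868M), TerraLink→Band E ($752M); total welfare W = $3583M.
Solara receives Band A at value $536M, so the others get W − 536 = $3047M.
Without Solara: best allocation of the remaining 4 bidders over all 5 bands is AzureWave→Band A ($796M), NorthTel→Band G ($645M), Pulse→Band C ($868M), TerraLink→Band E ($752M), total $3061M.
VCG payment = (others' best without Solara) − (others' welfare with Solara) = 3061 − 3047 = $14M.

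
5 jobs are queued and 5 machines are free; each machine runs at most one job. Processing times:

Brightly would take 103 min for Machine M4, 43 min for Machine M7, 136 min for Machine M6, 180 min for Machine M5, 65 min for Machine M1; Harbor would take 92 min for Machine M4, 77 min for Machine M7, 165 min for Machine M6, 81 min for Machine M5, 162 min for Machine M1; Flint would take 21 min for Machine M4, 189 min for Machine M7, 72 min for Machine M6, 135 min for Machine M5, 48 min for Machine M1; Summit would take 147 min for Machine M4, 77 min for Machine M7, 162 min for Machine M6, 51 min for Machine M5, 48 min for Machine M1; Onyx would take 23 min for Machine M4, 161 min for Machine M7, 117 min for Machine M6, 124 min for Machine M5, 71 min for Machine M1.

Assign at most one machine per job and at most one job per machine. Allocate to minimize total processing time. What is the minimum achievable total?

Minimum total: 267 min

Optimal: Brightly→Machine M7 (43 min), Harbor→Machine M5 (81 min), Flint→Machine M6 (72 min), Summit→Machine M1 (48 min), Onyx→Machine M4 (23 min) — total 43+81+72+48+23 = 267 min.
Min-entry greedy (repeatedly take the single cheapest remaining cell) gives 310 min, worse by 43.
Checked against all permutations: 267 min is optimal.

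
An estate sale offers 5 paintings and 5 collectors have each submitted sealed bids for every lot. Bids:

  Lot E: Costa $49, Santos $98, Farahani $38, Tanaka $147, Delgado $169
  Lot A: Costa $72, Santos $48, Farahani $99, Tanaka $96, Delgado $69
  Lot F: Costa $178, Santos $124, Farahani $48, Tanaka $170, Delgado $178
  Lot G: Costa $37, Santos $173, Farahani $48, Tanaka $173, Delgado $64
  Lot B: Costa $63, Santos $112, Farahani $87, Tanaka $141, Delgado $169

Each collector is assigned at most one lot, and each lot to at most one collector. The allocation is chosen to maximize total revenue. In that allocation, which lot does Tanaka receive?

Tanaka receives Lot E.

Optimal: Costa→Lot F ($178), Santos→Lot G ($173), Farahani→Lot A ($99), Tanaka→Lot E ($147), Delgado→Lot B ($169) — total 178+173+99+147+169 = $766.
Max-entry greedy (repeatedly take the single best remaining cell) gives $760, worse by 6.
Tanaka's own top lot is Lot G ($173), but forcing Tanaka→Lot G and reassigning the rest optimally gives only $731 — worse by 35.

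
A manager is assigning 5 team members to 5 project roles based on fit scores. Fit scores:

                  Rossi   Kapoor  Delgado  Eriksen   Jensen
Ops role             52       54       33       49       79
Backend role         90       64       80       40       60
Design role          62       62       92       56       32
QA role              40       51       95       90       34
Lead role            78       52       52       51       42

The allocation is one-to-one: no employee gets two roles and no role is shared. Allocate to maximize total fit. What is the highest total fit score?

Max total: 403 pts

Optimal: Rossi→Backend role (90 pts), Kapoor→Lead role (52 pts), Delgado→Design role (92 pts), Eriksen→QA role (90 pts), Jensen→Ops role (79 pts) — total 90+52+92+90+79 = 403 pts.
Row-greedy (each employee in turn takes its best remaining role) gives 377 pts, worse by 26.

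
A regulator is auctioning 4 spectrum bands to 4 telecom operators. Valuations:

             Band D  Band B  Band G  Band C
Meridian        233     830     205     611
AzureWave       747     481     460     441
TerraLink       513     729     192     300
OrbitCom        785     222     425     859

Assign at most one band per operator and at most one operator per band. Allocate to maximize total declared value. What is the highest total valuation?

This is the linear assignment problem.
Optimal: Meridian→Band B ($830M), AzureWave→Band G ($460M), TerraLink→Band D ($513M), OrbitCom→Band C ($859M) — total 830+460+513+859 = $2662M.
Row-greedy (each operator in turn takes its best remaining band) gives $2302M, worse by 360.
Checked against all permutations: $2662M is optimal.

Max total: $2662M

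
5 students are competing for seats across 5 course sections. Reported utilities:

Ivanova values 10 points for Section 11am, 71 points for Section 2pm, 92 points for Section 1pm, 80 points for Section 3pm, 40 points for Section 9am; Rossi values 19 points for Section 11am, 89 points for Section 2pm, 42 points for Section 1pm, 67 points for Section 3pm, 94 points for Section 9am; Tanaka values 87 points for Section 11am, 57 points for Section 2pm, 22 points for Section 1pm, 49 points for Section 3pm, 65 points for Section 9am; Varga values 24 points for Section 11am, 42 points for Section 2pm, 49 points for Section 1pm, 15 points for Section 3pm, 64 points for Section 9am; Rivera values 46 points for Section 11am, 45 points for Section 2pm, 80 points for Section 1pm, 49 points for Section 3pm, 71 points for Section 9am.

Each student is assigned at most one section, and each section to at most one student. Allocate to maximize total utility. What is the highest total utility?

Optimal: Ivanova→Section 3pm (80 points), Rossi→Section 2pm (89 points), Tanaka→Section 11am (87 points), Varga→Section 9am (64 points), Rivera→Section 1pm (80 points) — total 80+89+87+64+80 = 400 points.
Row-greedy (each student in turn takes its best remaining section) gives 364 points, worse by 36.
Next-best assignment: Ivanova→Section 3pm, Rossi→Section 9am, Tanaka→Section 11am, Varga→Section 2pm, Rivera→Section 1pm = 383 points.

Max total: 400 points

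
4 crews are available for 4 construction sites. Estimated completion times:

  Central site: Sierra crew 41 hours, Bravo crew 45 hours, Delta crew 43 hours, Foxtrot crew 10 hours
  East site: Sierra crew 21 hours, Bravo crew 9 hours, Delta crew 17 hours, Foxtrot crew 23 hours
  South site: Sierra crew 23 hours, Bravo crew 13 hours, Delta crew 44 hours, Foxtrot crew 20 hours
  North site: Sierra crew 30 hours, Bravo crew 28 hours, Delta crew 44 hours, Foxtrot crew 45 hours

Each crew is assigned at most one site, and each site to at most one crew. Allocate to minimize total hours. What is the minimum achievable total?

Minimum total: 70 hours

This is the linear assignment problem.
Optimal: Sierra crew→North site (30 hours), Bravo crew→South site (13 hours), Delta crew→East site (17 hours), Foxtrot crew→Central site (10 hours) — total 30+13+17+10 = 70 hours.
Column-greedy (each site in turn goes to its cheapest remaining crew) gives 86 hours, worse by 16.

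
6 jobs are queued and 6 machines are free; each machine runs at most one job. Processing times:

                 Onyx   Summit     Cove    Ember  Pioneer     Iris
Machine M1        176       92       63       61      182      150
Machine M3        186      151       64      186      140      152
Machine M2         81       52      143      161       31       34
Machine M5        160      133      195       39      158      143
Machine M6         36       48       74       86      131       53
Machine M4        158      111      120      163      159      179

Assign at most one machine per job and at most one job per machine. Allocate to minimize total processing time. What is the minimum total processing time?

Min total: 423 min

Optimal: Onyx→Machine M6 (36 min), Summit→Machine M4 (111 min), Cove→Machine M1 (63 min), Ember→Machine M5 (39 min), Pioneer→Machine M3 (140 min), Iris→Machine M2 (34 min) — total 36+111+63+39+140+34 = 423 min.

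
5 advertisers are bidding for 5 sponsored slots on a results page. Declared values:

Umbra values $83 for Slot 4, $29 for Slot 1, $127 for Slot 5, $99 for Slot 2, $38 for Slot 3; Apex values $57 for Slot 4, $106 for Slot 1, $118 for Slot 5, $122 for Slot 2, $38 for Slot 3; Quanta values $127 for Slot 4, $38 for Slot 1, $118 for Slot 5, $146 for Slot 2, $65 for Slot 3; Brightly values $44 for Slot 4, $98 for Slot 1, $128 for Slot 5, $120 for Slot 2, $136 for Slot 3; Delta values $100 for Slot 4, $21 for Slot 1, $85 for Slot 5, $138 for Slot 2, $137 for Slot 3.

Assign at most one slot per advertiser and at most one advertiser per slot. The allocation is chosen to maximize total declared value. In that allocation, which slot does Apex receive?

Apex receives Slot 1.

Optimal: Umbra→Slot 5 ($127), Apex→Slot 1 ($106), Quanta→Slot 4 ($127), Brightly→Slot 3 ($136), Delta→Slot 2 ($138) — total 127+106+127+136+138 = $634.
Checked against all permutations: $634 is optimal.
Apex's own top slot is Slot 2 ($122), but forcing Apex→Slot 2 and reassigning the rest optimally gives only $611 — worse by 23.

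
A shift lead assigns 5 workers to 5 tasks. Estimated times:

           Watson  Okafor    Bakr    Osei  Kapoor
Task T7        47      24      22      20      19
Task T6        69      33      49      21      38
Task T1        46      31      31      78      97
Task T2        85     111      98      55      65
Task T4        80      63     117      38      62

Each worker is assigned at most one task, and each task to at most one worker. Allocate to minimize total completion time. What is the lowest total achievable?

Minimum total: 204 min

Optimal: Watson→Task T1 (46 min), Okafor→Task T6 (33 min), Bakr→Task T7 (22 min), Osei→Task T4 (38 min), Kapoor→Task T2 (65 min) — total 46+33+22+38+65 = 204 min.
Min-entry greedy (repeatedly take the single cheapest remaining cell) gives 249 min, worse by 45.
Next-best assignment: Watson→Task T2, Okafor→Task T6, Bakr→Task T1, Osei→Task T4, Kapoor→Task T7 = 206 min.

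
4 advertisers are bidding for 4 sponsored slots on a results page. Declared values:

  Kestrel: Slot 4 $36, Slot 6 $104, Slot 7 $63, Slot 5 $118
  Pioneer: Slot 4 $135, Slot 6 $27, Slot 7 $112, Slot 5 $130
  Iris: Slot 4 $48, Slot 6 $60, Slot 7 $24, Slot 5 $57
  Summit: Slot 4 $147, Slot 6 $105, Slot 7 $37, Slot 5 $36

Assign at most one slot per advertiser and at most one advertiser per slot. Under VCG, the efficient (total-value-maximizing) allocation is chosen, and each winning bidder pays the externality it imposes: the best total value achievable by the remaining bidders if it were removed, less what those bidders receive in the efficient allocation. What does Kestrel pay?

Efficient allocation: Kestrel→Slot 5 ($118), Pioneer→Slot 7 ($112), Iris→Slot 6 ($60), Summit→Slot 4 ($147); total welfare W = $437.
Kestrel receives Slot 5 at value $118, so the others get W − 118 = $319.
Without Kestrel: best allocation of the remaining 3 bidders over all 4 slots is Pioneer→Slot 5 ($130), Iris→Slot 6 ($60), Summit→Slot 4 ($147), total $337.
VCG payment = (others' best without Kestrel) − (others' welfare with Kestrel) = 337 − 319 = $18.

Kestrel pays $18.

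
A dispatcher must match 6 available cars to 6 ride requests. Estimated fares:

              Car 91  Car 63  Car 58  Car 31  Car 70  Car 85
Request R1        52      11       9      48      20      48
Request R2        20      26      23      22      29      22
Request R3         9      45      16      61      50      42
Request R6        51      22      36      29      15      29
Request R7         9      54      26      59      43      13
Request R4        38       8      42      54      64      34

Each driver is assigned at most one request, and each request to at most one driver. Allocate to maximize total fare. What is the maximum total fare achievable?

Maximum total: $301

This is the linear assignment problem.
Optimal: Car 91→Request R6 ($51), Car 63→Request R7 ($54), Car 58→Request R2 ($23), Car 31→Request R3 ($61), Car 70→Request R4 ($64), Car 85→Request R1 ($48) — total 51+54+23+61+64+48 = $301.
Max-entry greedy (repeatedly take the single best remaining cell) gives $289, worse by 12.
Checked against all permutations: $301 is optimal.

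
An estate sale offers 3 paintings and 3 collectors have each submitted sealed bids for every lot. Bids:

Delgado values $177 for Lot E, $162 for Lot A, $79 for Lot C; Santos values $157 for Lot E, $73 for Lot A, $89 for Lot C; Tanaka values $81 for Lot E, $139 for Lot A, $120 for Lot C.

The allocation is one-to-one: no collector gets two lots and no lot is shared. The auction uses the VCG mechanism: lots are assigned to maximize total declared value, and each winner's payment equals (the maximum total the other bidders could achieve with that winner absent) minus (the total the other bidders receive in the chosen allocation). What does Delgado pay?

Delgado pays $19.

Efficient allocation: Delgado→Lot A ($162), Santos→Lot E ($157), Tanaka→Lot C ($120); total welfare W = $439.
Delgado receives Lot A at value $162, so the others get W − 162 = $277.
Without Delgado: best allocation of the remaining 2 bidders over all 3 lots is Santos→Lot E ($157), Tanaka→Lot A ($139), total $296.
VCG payment = (others' best without Delgado) − (others' welfare with Delgado) = 296 − 277 = $19.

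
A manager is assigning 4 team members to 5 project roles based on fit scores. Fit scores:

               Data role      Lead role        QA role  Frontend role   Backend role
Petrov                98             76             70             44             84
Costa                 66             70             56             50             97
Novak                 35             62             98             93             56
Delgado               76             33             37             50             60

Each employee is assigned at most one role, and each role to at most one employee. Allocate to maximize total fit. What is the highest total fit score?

Treat this as an assignment problem: match each employee to one role.
Optimal: Petrov→Lead role (76 pts), Costa→Backend role (97 pts), Novak→QA role (98 pts), Delgado→Data role (76 pts) — total 76+97+98+76 = 347 pts.
Max-entry greedy (repeatedly take the single best remaining cell) gives 343 pts, worse by 4.
Every other assignment is strictly worse.

Max total: 347 pts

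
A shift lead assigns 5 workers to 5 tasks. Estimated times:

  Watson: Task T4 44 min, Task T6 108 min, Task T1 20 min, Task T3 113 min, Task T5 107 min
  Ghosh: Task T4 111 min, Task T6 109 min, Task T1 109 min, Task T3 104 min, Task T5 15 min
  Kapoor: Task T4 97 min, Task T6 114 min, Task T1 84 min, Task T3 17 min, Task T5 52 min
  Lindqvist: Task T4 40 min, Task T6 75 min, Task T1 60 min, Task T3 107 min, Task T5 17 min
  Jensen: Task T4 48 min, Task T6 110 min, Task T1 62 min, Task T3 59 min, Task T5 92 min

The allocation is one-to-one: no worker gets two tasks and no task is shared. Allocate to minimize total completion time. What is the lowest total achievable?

Min total: 175 min

Optimal: Watson→Task T1 (20 min), Ghosh→Task T5 (15 min), Kapoor→Task T3 (17 min), Lindqvist→Task T6 (75 min), Jensen→Task T4 (48 min) — total 20+15+17+75+48 = 175 min.
Column-greedy (each task in turn goes to its cheapest remaining worker) gives 242 min, worse by 67.
Swapping Ghosh↔Kapoor (Ghosh→Task T3 104 min, Kapoor→Task T5 52 min) adds 124.
Every other assignment is strictly worse.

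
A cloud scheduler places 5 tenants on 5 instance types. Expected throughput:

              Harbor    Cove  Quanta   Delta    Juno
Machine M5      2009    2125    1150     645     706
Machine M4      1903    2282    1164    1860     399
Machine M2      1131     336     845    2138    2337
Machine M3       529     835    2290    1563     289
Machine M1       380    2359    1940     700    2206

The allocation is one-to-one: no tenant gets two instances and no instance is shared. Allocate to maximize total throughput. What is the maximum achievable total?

Optimal: Harbor→Machine M5 (2009 ops/s), Cove→Machine M4 (2282 ops/s), Quanta→Machine M3 (2290 ops/s), Delta→Machine M2 (2138 ops/s), Juno→Machine M1 (2206 ops/s) — total 2009+2282+2290+2138+2206 = 10925 ops/s.
Row-greedy (each tenant in turn takes its best remaining instance) gives 9195 ops/s, worse by 1730.
Checked against all permutations: 10925 ops/s is optimal.

Max total: 10925 ops/s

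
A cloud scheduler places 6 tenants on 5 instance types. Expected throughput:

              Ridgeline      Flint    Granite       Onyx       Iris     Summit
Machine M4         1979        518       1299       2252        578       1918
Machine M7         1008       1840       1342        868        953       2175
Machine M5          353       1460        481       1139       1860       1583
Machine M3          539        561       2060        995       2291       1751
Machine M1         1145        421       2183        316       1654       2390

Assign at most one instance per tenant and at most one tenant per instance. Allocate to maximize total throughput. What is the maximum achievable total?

Max total: 10402 ops/s

This is a one-to-one assignment (maximum-weight bipartite matching).
Optimal: Onyx→Machine M4 (2252 ops/s), Flint→Machine M7 (1840 ops/s), Iris→Machine M5 (1860 ops/s), Granite→Machine M3 (2060 ops/s), Summit→Machine M1 (2390 ops/s) — total 2252+1840+1860+2060+2390 = 10402 ops/s.
Column-greedy (each instance in turn goes to its best remaining tenant) gives 9492 ops/s, worse by 910.
Swapping Granite↔Summit (Granite→Machine M1 2183 ops/s, Summit→Machine M3 1751 ops/s) loses 516.
Checked against all permutations: 10402 ops/s is optimal.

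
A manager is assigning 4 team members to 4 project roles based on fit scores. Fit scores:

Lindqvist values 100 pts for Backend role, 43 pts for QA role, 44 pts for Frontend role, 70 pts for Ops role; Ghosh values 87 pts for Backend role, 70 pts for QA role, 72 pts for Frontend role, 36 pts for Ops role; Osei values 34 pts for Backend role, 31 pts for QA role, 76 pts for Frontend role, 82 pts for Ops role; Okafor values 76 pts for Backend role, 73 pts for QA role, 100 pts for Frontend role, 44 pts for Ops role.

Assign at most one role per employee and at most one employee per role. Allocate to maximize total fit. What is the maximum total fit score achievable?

Treat this as an assignment problem: match each employee to one role.
Optimal: Lindqvist→Backend role (100 pts), Ghosh→QA role (70 pts), Osei→Ops role (82 pts), Okafor→Frontend role (100 pts) — total 100+70+82+100 = 352 pts.
Column-greedy (each role in turn goes to its best remaining employee) gives 285 pts, worse by 67.
Swapping Osei↔Lindqvist (Osei→Backend role 34 pts, Lindqvist→Ops role 70 pts) loses 78.
Checked against all permutations: 352 pts is optimal.

Maximum total: 352 pts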